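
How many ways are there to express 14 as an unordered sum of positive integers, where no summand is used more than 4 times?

A full systematic count gives 100.

100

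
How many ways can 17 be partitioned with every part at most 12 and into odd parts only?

34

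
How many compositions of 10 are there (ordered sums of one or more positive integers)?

512

The number of compositions of n is 2^(n−1); here 2^9 = 512.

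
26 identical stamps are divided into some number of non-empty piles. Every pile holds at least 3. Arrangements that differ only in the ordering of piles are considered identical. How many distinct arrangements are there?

158

Counting exhaustively, 158 partitions satisfy the conditions.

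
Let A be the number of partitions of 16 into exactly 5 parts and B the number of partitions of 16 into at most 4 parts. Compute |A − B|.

27

Partitions of 16 into exactly 5 parts: 37.
Partitions of 16 into at most 4 parts: 64.
|37 − 64| = 27.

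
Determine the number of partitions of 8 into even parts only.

5

The partitions of 8 that satisfy the conditions:
8
2,6
4,4
2,2,4
2,2,2,2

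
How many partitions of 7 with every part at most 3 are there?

Enumerating:
3,3,1
3,2,2
3,2,1,1
3,1,1,1,1
2,2,2,1
2,2,1,1,1
2,1,1,1,1,1
1,1,1,1,1,1,1
That's 8 in total.

8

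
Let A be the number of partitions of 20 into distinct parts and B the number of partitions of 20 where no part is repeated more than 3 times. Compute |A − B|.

Partitions of 20 into distinct parts: 64.
Partitions of 20 where no part is repeated more than 3 times: 320.
|64 − 320| = 256.

256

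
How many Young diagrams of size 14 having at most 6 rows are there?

90

A full systematic count gives 90.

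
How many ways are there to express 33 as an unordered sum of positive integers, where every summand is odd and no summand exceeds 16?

Systematic enumeration (by largest part, then next-largest, …) yields 355.

355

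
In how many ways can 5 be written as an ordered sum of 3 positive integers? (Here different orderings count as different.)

6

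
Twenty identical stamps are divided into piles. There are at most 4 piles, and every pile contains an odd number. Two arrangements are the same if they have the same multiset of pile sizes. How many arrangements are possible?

20

Enumerating:
19,1
17,3
17,1,1,1
15,5
15,3,1,1
13,7
13,5,1,1
13,3,3,1
11,9
11,7,1,1
11,5,3,1
11,3,3,3
9,9,1,1
9,7,3,1
9,5,5,1
9,5,3,3
7,7,5,1
7,7,3,3
7,5,5,3
5,5,5,5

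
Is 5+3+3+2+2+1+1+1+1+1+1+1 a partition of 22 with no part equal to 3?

The parts sum to 22, and the condition 'no summand equals 3' is violated.

No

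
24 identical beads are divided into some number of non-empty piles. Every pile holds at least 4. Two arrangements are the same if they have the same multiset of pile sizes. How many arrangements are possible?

A partial list (first 12 by largest part):
24
20,4
19,5
18,6
17,7
16,8
16,4,4
15,9
15,5,4
14,10
14,6,4
14,5,5
…and 38 more, for 50 total.

50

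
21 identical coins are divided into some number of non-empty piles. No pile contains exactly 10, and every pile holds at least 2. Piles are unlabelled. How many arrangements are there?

A full systematic count gives 151.

151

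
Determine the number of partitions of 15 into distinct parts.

27

A partial list (first 12 by largest part):
15
1+14
2+13
3+12
1+2+12
4+11
1+3+11
5+10
1+4+10
2+3+10
6+9
1+5+9
…and 15 more, for 27 total.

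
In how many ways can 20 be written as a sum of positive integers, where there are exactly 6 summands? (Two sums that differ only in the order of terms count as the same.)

90

Counting exhaustively, 90 partitions satisfy the conditions.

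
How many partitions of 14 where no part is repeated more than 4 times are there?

100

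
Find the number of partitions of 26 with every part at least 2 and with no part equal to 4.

268

There are 268 such partitions.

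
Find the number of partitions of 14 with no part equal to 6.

Direct enumeration gives 113 partitions.

113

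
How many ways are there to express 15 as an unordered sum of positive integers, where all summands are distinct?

There are too many to list fully; the first 12 (by largest part) are:
15
1+14
2+13
3+12
1+2+12
4+11
1+3+11
5+10
1+4+10
2+3+10
6+9
1+5+9
…and 15 more, for 27 total.

27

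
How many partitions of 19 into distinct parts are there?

54

There are too many to list fully; the first 12 (by largest part) are:
19
18 + 1
17 + 2
16 + 3
16 + 2 + 1
15 + 4
15 + 3 + 1
14 + 5
14 + 4 + 1
14 + 3 + 2
13 + 6
13 + 5 + 1
…and 42 more, for 54 total.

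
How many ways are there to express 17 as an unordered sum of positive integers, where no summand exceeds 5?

Enumerating by decreasing first part gives 119 partitions in all.

119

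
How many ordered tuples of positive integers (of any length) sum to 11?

There are 10 gaps and each independently is a cut or not, giving 2^10 = 1024.

1024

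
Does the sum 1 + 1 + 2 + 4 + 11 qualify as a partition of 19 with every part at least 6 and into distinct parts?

No

The parts sum to 19, and the condition 'every summand is at least 6' is violated.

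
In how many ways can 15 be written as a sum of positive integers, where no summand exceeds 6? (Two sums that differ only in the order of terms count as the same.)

110

Enumerating by decreasing first part gives 110 partitions in all.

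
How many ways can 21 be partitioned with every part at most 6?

Counting exhaustively, 331 partitions satisfy the conditions.

331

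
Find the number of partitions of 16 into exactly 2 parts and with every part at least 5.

4

Listing the qualifying partitions of 16:
5,11
6,10
7,9
8,8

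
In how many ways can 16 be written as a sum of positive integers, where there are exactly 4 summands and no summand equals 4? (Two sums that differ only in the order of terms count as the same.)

They are:
13+1+1+1
12+2+1+1
11+3+1+1
11+2+2+1
10+3+2+1
10+2+2+2
9+5+1+1
9+3+3+1
9+3+2+2
8+6+1+1
8+5+2+1
8+3+3+2
7+7+1+1
7+6+2+1
7+5+3+1
7+5+2+2
7+3+3+3
6+6+3+1
6+6+2+2
6+5+3+2
5+5+5+1
5+5+3+3

22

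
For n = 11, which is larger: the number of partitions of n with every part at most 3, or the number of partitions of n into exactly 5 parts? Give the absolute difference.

Partitions of 11 with every part at most 3: 16.
Partitions of 11 into exactly 5 parts: 10.
|16 − 10| = 6.

6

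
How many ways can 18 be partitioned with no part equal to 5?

Direct enumeration gives 284 partitions.

284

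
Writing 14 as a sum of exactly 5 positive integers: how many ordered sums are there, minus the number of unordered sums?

692

Compositions: C(13,4) = 715.
Partitions of 14 into exactly 5 parts: 23.
Difference: 715 − 23 = 692.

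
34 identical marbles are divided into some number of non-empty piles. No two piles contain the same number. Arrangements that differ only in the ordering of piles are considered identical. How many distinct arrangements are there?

Systematic enumeration (by largest part, then next-largest, …) yields 512.

512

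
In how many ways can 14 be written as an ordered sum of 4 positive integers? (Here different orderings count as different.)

A composition of 14 into 4 positive parts is chosen by placing 3 dividers among the 13 gaps between 14 units: C(13,3) = 286.

286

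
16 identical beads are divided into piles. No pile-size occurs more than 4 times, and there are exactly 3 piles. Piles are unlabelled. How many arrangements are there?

21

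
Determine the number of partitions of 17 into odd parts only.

There are too many to list fully; the first 12 (by largest part) are:
17
1,1,15
1,3,13
1,1,1,1,13
1,5,11
3,3,11
1,1,1,3,11
1,1,1,1,1,1,11
1,7,9
3,5,9
1,1,1,5,9
1,1,3,3,9
…and 26 more, for 38 total.

38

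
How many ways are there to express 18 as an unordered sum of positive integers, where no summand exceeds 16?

383

A full systematic count gives 383.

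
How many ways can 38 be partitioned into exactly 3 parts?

120

A full systematic count gives 120.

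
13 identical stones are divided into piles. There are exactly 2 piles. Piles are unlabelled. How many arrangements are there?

6

Listing the qualifying partitions of 13:
12,1
11,2
10,3
9,4
8,5
7,6
That's 6 in total.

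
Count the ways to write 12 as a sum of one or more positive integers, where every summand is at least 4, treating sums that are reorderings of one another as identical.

5

Enumerating:
12
8+4
7+5
6+6
4+4+4
Counting gives 5.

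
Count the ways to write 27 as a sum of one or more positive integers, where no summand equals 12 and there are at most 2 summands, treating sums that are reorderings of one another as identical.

They are:
27
26+1
25+2
24+3
23+4
22+5
21+6
20+7
19+8
18+9
17+10
16+11
14+13

13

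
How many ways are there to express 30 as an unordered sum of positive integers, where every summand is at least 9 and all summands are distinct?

8

Listing the qualifying partitions of 30:
30
9+21
10+20
11+19
12+18
13+17
14+16
9+10+11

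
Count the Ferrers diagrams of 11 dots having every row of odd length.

Listing the qualifying partitions of 11:
11
9, 1, 1
7, 3, 1
7, 1, 1, 1, 1
5, 5, 1
5, 3, 3
5, 3, 1, 1, 1
5, 1, 1, 1, 1, 1, 1
3, 3, 3, 1, 1
3, 3, 1, 1, 1, 1, 1
3, 1, 1, 1, 1, 1, 1, 1, 1
1, 1, 1, 1, 1, 1, 1, 1, 1, 1, 1
Counting gives 12.

12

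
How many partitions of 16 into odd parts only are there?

32

There are too many to list fully; the first 12 (by largest part) are:
15 + 1
13 + 3
13 + 1 + 1 + 1
11 + 5
11 + 3 + 1 + 1
11 + 1 + 1 + 1 + 1 + 1
9 + 7
9 + 5 + 1 + 1
9 + 3 + 3 + 1
9 + 3 + 1 + 1 + 1 + 1
9 + 1 + 1 + 1 + 1 + 1 + 1 + 1
7 + 7 + 1 + 1
…and 20 more, for 32 total.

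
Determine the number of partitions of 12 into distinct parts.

15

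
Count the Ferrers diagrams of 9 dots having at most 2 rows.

Listing the qualifying partitions of 9:
9
8 + 1
7 + 2
6 + 3
5 + 4

5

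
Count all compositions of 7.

64

The number of compositions of n is 2^(n−1); here 2^6 = 64.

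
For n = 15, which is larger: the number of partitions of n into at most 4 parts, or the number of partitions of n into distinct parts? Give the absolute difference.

27

Partitions of 15 into at most 4 parts: 54.
Partitions of 15 into distinct parts: 27.
|54 − 27| = 27.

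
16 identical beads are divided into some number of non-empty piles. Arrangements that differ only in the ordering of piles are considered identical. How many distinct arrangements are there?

A full systematic count gives 231.

231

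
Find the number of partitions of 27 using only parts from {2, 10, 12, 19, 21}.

2

The partitions of 27 that satisfy the conditions:
21+2+2+2
19+2+2+2+2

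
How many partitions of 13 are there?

101

Systematic enumeration (by largest part, then next-largest, …) yields 101.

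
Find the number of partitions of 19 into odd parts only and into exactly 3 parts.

Listing the qualifying partitions of 19:
17+1+1
15+3+1
13+5+1
13+3+3
11+7+1
11+5+3
9+9+1
9+7+3
9+5+5
7+7+5
That's 10 in total.

10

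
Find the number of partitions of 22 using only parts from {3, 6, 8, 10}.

5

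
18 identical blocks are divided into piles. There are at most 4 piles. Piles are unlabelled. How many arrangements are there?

A full systematic count gives 84.

84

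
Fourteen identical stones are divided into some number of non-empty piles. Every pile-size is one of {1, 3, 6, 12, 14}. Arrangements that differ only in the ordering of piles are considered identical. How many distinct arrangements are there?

They are:
14
12, 1, 1
6, 6, 1, 1
6, 3, 3, 1, 1
6, 3, 1, 1, 1, 1, 1
6, 1, 1, 1, 1, 1, 1, 1, 1
3, 3, 3, 3, 1, 1
3, 3, 3, 1, 1, 1, 1, 1
3, 3, 1, 1, 1, 1, 1, 1, 1, 1
3, 1, 1, 1, 1, 1, 1, 1, 1, 1, 1, 1
1, 1, 1, 1, 1, 1, 1, 1, 1, 1, 1, 1, 1, 1

11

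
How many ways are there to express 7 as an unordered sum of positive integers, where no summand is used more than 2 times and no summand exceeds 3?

Enumerating:
3 + 3 + 1
3 + 2 + 2
3 + 2 + 1 + 1
That's 3 in total.

3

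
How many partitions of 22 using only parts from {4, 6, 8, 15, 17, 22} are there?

5

The partitions of 22 that satisfy the conditions:
22
8, 8, 6
8, 6, 4, 4
6, 6, 6, 4
6, 4, 4, 4, 4
That's 5 in total.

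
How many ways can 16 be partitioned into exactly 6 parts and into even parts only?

2

Listing the qualifying partitions of 16:
6, 2, 2, 2, 2, 2
4, 4, 2, 2, 2, 2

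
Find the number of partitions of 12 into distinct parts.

15

They are:
12
11+1
10+2
9+3
9+2+1
8+4
8+3+1
7+5
7+4+1
7+3+2
6+5+1
6+4+2
6+3+2+1
5+4+3
5+4+2+1
That's 15 in total.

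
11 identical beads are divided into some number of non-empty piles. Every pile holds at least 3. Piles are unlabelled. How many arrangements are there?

Listing the qualifying partitions of 11:
11
8, 3
7, 4
6, 5
5, 3, 3
4, 4, 3

6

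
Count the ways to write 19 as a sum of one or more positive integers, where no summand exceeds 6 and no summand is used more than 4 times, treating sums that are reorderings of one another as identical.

119

Systematic enumeration (by largest part, then next-largest, …) yields 119.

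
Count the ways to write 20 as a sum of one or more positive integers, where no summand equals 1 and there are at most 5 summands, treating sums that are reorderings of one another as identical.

98

A full systematic count gives 98.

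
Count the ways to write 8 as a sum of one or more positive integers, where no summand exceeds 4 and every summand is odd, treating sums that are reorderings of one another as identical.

The partitions of 8 that satisfy the conditions:
3,3,1,1
3,1,1,1,1,1
1,1,1,1,1,1,1,1
That's 3 in total.

3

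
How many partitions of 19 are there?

There are 490 such partitions.

490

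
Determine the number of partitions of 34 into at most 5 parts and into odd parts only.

63

A partial list (first 12 by largest part):
33, 1
31, 3
31, 1, 1, 1
29, 5
29, 3, 1, 1
27, 7
27, 5, 1, 1
27, 3, 3, 1
25, 9
25, 7, 1, 1
25, 5, 3, 1
25, 3, 3, 3
…and 51 more, for 63 total.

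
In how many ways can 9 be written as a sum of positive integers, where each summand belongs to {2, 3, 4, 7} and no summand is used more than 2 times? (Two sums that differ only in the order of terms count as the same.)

Enumerating:
7 + 2
4 + 3 + 2

2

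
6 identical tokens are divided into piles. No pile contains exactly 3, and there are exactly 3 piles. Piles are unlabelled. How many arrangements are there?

Listing the qualifying partitions of 6:
4,1,1
2,2,2

2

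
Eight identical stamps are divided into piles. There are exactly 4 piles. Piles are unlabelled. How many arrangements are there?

5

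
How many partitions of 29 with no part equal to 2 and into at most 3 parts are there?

71

There are 71 such partitions.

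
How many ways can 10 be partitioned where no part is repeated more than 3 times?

A partial list (first 12 by largest part):
10
9+1
8+2
8+1+1
7+3
7+2+1
7+1+1+1
6+4
6+3+1
6+2+2
6+2+1+1
5+5
…and 17 more, for 29 total.

29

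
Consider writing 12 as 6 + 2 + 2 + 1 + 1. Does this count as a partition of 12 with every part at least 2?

No

The parts sum to 12, and the condition 'every summand is at least 2' is violated.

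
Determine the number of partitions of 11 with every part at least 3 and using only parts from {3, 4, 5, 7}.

3

Enumerating:
7+4
5+3+3
4+4+3
Counting gives 3.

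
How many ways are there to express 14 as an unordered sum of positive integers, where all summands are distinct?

22

The partitions of 14 that satisfy the conditions:
14
13+1
12+2
11+3
11+2+1
10+4
10+3+1
9+5
9+4+1
9+3+2
8+6
8+5+1
8+4+2
8+3+2+1
7+6+1
7+5+2
7+4+3
7+4+2+1
6+5+3
6+5+2+1
6+4+3+1
5+4+3+2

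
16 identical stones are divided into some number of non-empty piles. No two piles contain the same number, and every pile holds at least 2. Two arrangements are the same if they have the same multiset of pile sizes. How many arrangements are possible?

Listing the qualifying partitions of 16:
16
14, 2
13, 3
12, 4
11, 5
11, 3, 2
10, 6
10, 4, 2
9, 7
9, 5, 2
9, 4, 3
8, 6, 2
8, 5, 3
7, 6, 3
7, 5, 4
7, 4, 3, 2
6, 5, 3, 2

17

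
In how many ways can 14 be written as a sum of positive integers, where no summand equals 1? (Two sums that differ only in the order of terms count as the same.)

A partial list (first 12 by largest part):
14
12 + 2
11 + 3
10 + 4
10 + 2 + 2
9 + 5
9 + 3 + 2
8 + 6
8 + 4 + 2
8 + 3 + 3
8 + 2 + 2 + 2
7 + 7
…and 22 more, for 34 total.

34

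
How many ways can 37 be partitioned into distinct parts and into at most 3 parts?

Systematic enumeration (by largest part, then next-largest, …) yields 115.

115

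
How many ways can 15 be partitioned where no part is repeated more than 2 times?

70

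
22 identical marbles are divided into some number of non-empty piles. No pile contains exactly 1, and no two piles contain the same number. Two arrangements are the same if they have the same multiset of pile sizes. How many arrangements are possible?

There are too many to list fully; the first 12 (by largest part) are:
22
20, 2
19, 3
18, 4
17, 5
17, 3, 2
16, 6
16, 4, 2
15, 7
15, 5, 2
15, 4, 3
14, 8
…and 36 more, for 48 total.

48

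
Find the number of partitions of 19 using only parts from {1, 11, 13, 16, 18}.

5

They are:
1, 18
1, 1, 1, 16
1, 1, 1, 1, 1, 1, 13
1, 1, 1, 1, 1, 1, 1, 1, 11
1, 1, 1, 1, 1, 1, 1, 1, 1, 1, 1, 1, 1, 1, 1, 1, 1, 1, 1
That's 5 in total.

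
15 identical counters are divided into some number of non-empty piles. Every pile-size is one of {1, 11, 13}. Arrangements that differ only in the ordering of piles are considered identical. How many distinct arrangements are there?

3

The partitions of 15 that satisfy the conditions:
1 + 1 + 13
1 + 1 + 1 + 1 + 11
1 + 1 + 1 + 1 + 1 + 1 + 1 + 1 + 1 + 1 + 1 + 1 + 1 + 1 + 1
That's 3 in total.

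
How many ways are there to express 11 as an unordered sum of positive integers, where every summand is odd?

They are:
11
9+1+1
7+3+1
7+1+1+1+1
5+5+1
5+3+3
5+3+1+1+1
5+1+1+1+1+1+1
3+3+3+1+1
3+3+1+1+1+1+1
3+1+1+1+1+1+1+1+1
1+1+1+1+1+1+1+1+1+1+1

12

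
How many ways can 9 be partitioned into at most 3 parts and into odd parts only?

Enumerating:
9
7,1,1
5,3,1
3,3,3

4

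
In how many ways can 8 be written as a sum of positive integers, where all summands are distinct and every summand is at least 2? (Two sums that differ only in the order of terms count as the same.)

3

Enumerating:
8
6, 2
5, 3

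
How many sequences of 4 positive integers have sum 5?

A composition of 5 into 4 positive parts is chosen by placing 3 dividers among the 4 gaps between 5 units: C(4,3) = 4.

4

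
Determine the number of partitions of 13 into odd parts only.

Listing the qualifying partitions of 13:
13
11 + 1 + 1
9 + 3 + 1
9 + 1 + 1 + 1 + 1
7 + 5 + 1
7 + 3 + 3
7 + 3 + 1 + 1 + 1
7 + 1 + 1 + 1 + 1 + 1 + 1
5 + 5 + 3
5 + 5 + 1 + 1 + 1
5 + 3 + 3 + 1 + 1
5 + 3 + 1 + 1 + 1 + 1 + 1
5 + 1 + 1 + 1 + 1 + 1 + 1 + 1 + 1
3 + 3 + 3 + 3 + 1
3 + 3 + 3 + 1 + 1 + 1 + 1
3 + 3 + 1 + 1 + 1 + 1 + 1 + 1 + 1
3 + 1 + 1 + 1 + 1 + 1 + 1 + 1 + 1 + 1 + 1
1 + 1 + 1 + 1 + 1 + 1 + 1 + 1 + 1 + 1 + 1 + 1 + 1

18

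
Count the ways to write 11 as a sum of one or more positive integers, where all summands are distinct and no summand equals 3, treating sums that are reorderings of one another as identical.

The partitions of 11 that satisfy the conditions:
11
10, 1
9, 2
8, 2, 1
7, 4
6, 5
6, 4, 1
5, 4, 2
That's 8 in total.

8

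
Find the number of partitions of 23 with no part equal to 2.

463

Counting exhaustively, 463 partitions satisfy the conditions.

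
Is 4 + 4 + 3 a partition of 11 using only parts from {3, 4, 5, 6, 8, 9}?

The parts sum to 11, and the condition 'each summand belongs to {3, 4, 5, 6, 8, 9}' holds.

Yes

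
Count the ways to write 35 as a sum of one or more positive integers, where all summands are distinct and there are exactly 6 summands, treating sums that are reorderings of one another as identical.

90

Counting exhaustively, 90 partitions satisfy the conditions.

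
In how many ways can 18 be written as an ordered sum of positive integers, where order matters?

131072

The number of compositions of n is 2^(n−1); here 2^17 = 131072.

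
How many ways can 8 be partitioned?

The partitions of 8 that satisfy the conditions:
8
7+1
6+2
6+1+1
5+3
5+2+1
5+1+1+1
4+4
4+3+1
4+2+2
4+2+1+1
4+1+1+1+1
3+3+2
3+3+1+1
3+2+2+1
3+2+1+1+1
3+1+1+1+1+1
2+2+2+2
2+2+2+1+1
2+2+1+1+1+1
2+1+1+1+1+1+1
1+1+1+1+1+1+1+1
Counting gives 22.

22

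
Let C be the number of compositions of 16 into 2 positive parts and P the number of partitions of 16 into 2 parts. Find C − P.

Compositions: C(15,1) = 15.
Partitions of 16 into exactly 2 parts: 8.
Difference: 15 − 8 = 7.

7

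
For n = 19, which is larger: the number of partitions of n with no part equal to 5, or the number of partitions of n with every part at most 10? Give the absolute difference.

Partitions of 19 with no part equal to 5: 355.
Partitions of 19 with every part at most 10: 423.
|355 − 423| = 68.

68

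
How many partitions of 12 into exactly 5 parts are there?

13

The partitions of 12 that satisfy the conditions:
8+1+1+1+1
7+2+1+1+1
6+3+1+1+1
6+2+2+1+1
5+4+1+1+1
5+3+2+1+1
5+2+2+2+1
4+4+2+1+1
4+3+3+1+1
4+3+2+2+1
4+2+2+2+2
3+3+3+2+1
3+3+2+2+2
Counting gives 13.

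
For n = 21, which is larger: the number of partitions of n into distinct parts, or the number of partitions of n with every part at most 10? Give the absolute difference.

577

Partitions of 21 into distinct parts: 76.
Partitions of 21 with every part at most 10: 653.
|76 − 653| = 577.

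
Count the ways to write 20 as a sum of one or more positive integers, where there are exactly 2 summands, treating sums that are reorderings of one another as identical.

10

They are:
19 + 1
18 + 2
17 + 3
16 + 4
15 + 5
14 + 6
13 + 7
12 + 8
11 + 9
10 + 10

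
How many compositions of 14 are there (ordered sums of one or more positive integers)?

The number of compositions of n is 2^(n−1); here 2^13 = 8192.

8192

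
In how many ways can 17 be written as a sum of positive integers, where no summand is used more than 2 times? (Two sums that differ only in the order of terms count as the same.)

108

There are 108 such partitions.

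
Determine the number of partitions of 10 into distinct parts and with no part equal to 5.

8

The partitions of 10 that satisfy the conditions:
10
9 + 1
8 + 2
7 + 3
7 + 2 + 1
6 + 4
6 + 3 + 1
4 + 3 + 2 + 1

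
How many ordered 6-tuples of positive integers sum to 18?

By stars and bars with positive parts, the count is C(17,5) = 6188.

6188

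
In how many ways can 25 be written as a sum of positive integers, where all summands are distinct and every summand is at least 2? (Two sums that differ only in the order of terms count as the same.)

76

Systematic enumeration (by largest part, then next-largest, …) yields 76.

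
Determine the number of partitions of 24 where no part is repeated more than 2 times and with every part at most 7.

81

Systematic enumeration (by largest part, then next-largest, …) yields 81.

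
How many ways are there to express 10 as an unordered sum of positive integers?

A partial list (first 12 by largest part):
10
9 + 1
8 + 2
8 + 1 + 1
7 + 3
7 + 2 + 1
7 + 1 + 1 + 1
6 + 4
6 + 3 + 1
6 + 2 + 2
6 + 2 + 1 + 1
6 + 1 + 1 + 1 + 1
…and 30 more, for 42 total.

42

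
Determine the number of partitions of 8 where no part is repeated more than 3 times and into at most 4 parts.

14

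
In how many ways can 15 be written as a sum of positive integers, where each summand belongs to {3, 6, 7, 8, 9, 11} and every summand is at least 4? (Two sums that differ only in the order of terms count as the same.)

The partitions of 15 that satisfy the conditions:
9,6
8,7
Counting gives 2.

2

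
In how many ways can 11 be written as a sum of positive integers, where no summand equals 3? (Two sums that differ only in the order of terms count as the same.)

34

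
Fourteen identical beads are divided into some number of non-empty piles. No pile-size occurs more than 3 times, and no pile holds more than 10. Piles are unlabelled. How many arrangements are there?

75

Direct enumeration gives 75 partitions.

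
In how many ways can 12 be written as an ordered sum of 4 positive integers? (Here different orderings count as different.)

Place 3 bars in the 11 internal gaps of a row of 12 dots: C(11,3) = 165.

165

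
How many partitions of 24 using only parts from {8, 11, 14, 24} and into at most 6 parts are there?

2

Listing the qualifying partitions of 24:
24
8 + 8 + 8
That's 2 in total.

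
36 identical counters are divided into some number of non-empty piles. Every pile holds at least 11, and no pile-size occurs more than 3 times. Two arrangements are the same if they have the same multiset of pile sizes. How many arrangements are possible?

12

They are:
36
25,11
24,12
23,13
22,14
21,15
20,16
19,17
18,18
14,11,11
13,12,11
12,12,12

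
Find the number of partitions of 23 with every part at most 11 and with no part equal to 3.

Enumerating by decreasing first part gives 500 partitions in all.

500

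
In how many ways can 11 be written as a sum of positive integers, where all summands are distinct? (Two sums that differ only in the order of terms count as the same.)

Listing the qualifying partitions of 11:
11
10 + 1
9 + 2
8 + 3
8 + 2 + 1
7 + 4
7 + 3 + 1
6 + 5
6 + 4 + 1
6 + 3 + 2
5 + 4 + 2
5 + 3 + 2 + 1

12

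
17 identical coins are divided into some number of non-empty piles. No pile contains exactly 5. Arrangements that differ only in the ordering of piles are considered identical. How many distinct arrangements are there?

220

Systematic enumeration (by largest part, then next-largest, …) yields 220.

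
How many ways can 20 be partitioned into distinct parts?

64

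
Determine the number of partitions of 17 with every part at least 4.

The partitions of 17 that satisfy the conditions:
17
13+4
12+5
11+6
10+7
9+8
9+4+4
8+5+4
7+6+4
7+5+5
6+6+5
5+4+4+4

12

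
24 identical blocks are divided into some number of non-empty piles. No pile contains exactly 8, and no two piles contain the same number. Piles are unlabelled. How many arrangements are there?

95

There are 95 such partitions.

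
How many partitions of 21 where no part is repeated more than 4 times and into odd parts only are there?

41

A partial list (first 12 by largest part):
21
19 + 1 + 1
17 + 3 + 1
17 + 1 + 1 + 1 + 1
15 + 5 + 1
15 + 3 + 3
15 + 3 + 1 + 1 + 1
13 + 7 + 1
13 + 5 + 3
13 + 5 + 1 + 1 + 1
13 + 3 + 3 + 1 + 1
11 + 9 + 1
…and 29 more, for 41 total.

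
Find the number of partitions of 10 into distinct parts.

10

The partitions of 10 that satisfy the conditions:
10
9, 1
8, 2
7, 3
7, 2, 1
6, 4
6, 3, 1
5, 4, 1
5, 3, 2
4, 3, 2, 1
That's 10 in total.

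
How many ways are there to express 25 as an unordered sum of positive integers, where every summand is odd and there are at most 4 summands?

They are:
25
23, 1, 1
21, 3, 1
19, 5, 1
19, 3, 3
17, 7, 1
17, 5, 3
15, 9, 1
15, 7, 3
15, 5, 5
13, 11, 1
13, 9, 3
13, 7, 5
11, 11, 3
11, 9, 5
11, 7, 7
9, 9, 7
Counting gives 17.

17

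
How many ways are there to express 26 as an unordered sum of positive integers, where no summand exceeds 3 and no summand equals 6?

70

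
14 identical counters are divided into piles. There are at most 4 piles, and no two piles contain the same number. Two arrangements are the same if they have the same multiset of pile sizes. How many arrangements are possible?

22

Enumerating:
14
1+13
2+12
3+11
1+2+11
4+10
1+3+10
5+9
1+4+9
2+3+9
6+8
1+5+8
2+4+8
1+2+3+8
1+6+7
2+5+7
3+4+7
1+2+4+7
3+5+6
1+2+5+6
1+3+4+6
2+3+4+5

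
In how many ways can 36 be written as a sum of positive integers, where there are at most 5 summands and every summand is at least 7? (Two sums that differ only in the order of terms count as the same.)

A partial list (first 12 by largest part):
36
29+7
28+8
27+9
26+10
25+11
24+12
23+13
22+14
22+7+7
21+15
21+8+7
…and 44 more, for 56 total.

56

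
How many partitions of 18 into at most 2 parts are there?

10

The partitions of 18 that satisfy the conditions:
18
17+1
16+2
15+3
14+4
13+5
12+6
11+7
10+8
9+9
That's 10 in total.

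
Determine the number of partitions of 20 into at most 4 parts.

Direct enumeration gives 108 partitions.

108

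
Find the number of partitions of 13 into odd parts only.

18

They are:
13
1, 1, 11
1, 3, 9
1, 1, 1, 1, 9
1, 5, 7
3, 3, 7
1, 1, 1, 3, 7
1, 1, 1, 1, 1, 1, 7
3, 5, 5
1, 1, 1, 5, 5
1, 1, 3, 3, 5
1, 1, 1, 1, 1, 3, 5
1, 1, 1, 1, 1, 1, 1, 1, 5
1, 3, 3, 3, 3
1, 1, 1, 1, 3, 3, 3
1, 1, 1, 1, 1, 1, 1, 3, 3
1, 1, 1, 1, 1, 1, 1, 1, 1, 1, 3
1, 1, 1, 1, 1, 1, 1, 1, 1, 1, 1, 1, 1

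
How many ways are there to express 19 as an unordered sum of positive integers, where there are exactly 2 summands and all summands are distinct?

9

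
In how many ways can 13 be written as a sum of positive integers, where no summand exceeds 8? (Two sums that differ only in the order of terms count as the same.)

Counting exhaustively, 89 partitions satisfy the conditions.

89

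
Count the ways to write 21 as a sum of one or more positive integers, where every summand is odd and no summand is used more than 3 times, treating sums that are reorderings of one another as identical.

There are too many to list fully; the first 12 (by largest part) are:
21
1+1+19
1+3+17
1+5+15
3+3+15
1+1+1+3+15
1+7+13
3+5+13
1+1+1+5+13
1+1+3+3+13
1+9+11
3+7+11
…and 20 more, for 32 total.

32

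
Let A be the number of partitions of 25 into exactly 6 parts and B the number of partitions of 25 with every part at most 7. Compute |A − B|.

Partitions of 25 into exactly 6 parts: 235.
Partitions of 25 with every part at most 7: 860.
|235 − 860| = 625.

625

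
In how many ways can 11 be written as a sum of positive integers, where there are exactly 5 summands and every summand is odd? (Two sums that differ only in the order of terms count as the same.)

3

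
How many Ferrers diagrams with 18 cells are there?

385

There are 385 such partitions.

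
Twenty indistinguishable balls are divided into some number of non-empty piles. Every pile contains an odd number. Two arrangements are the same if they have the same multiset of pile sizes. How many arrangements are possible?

There are too many to list fully; the first 12 (by largest part) are:
1+19
3+17
1+1+1+17
5+15
1+1+3+15
1+1+1+1+1+15
7+13
1+1+5+13
1+3+3+13
1+1+1+1+3+13
1+1+1+1+1+1+1+13
9+11
…and 52 more, for 64 total.

64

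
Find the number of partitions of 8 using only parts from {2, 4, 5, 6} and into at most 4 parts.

4

Enumerating:
6+2
4+4
4+2+2
2+2+2+2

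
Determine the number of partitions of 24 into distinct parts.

Direct enumeration gives 122 partitions.

122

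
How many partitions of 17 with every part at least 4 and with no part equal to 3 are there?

They are:
17
4+13
5+12
6+11
7+10
8+9
4+4+9
4+5+8
4+6+7
5+5+7
5+6+6
4+4+4+5

12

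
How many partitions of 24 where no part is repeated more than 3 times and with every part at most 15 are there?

668

Enumerating by decreasing first part gives 668 partitions in all.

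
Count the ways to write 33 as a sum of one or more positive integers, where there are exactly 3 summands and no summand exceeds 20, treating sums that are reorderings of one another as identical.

There are too many to list fully; the first 12 (by largest part) are:
20, 12, 1
20, 11, 2
20, 10, 3
20, 9, 4
20, 8, 5
20, 7, 6
19, 13, 1
19, 12, 2
19, 11, 3
19, 10, 4
19, 9, 5
19, 8, 6
…and 43 more, for 55 total.

55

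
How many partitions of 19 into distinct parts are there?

A partial list (first 12 by largest part):
19
18 + 1
17 + 2
16 + 3
16 + 2 + 1
15 + 4
15 + 3 + 1
14 + 5
14 + 4 + 1
14 + 3 + 2
13 + 6
13 + 5 + 1
…and 42 more, for 54 total.

54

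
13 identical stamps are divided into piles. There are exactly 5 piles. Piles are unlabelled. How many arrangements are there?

Listing the qualifying partitions of 13:
9+1+1+1+1
8+2+1+1+1
7+3+1+1+1
7+2+2+1+1
6+4+1+1+1
6+3+2+1+1
6+2+2+2+1
5+5+1+1+1
5+4+2+1+1
5+3+3+1+1
5+3+2+2+1
5+2+2+2+2
4+4+3+1+1
4+4+2+2+1
4+3+3+2+1
4+3+2+2+2
3+3+3+3+1
3+3+3+2+2

18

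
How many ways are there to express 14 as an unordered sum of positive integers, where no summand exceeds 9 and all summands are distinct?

Enumerating:
9,5
9,4,1
9,3,2
8,6
8,5,1
8,4,2
8,3,2,1
7,6,1
7,5,2
7,4,3
7,4,2,1
6,5,3
6,5,2,1
6,4,3,1
5,4,3,2

15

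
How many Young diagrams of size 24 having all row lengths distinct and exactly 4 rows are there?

A partial list (first 12 by largest part):
18 + 3 + 2 + 1
17 + 4 + 2 + 1
16 + 5 + 2 + 1
16 + 4 + 3 + 1
15 + 6 + 2 + 1
15 + 5 + 3 + 1
15 + 4 + 3 + 2
14 + 7 + 2 + 1
14 + 6 + 3 + 1
14 + 5 + 4 + 1
14 + 5 + 3 + 2
13 + 8 + 2 + 1
…and 35 more, for 47 total.

47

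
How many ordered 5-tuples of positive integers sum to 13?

495

A composition of 13 into 5 positive parts is chosen by placing 4 dividers among the 12 gaps between 13 units: C(12,4) = 495.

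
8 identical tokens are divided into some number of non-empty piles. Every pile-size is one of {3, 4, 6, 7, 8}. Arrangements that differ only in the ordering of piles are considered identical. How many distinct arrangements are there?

2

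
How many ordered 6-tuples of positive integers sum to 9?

56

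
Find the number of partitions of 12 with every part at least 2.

21

Listing the qualifying partitions of 12:
12
10 + 2
9 + 3
8 + 4
8 + 2 + 2
7 + 5
7 + 3 + 2
6 + 6
6 + 4 + 2
6 + 3 + 3
6 + 2 + 2 + 2
5 + 5 + 2
5 + 4 + 3
5 + 3 + 2 + 2
4 + 4 + 4
4 + 4 + 2 + 2
4 + 3 + 3 + 2
4 + 2 + 2 + 2 + 2
3 + 3 + 3 + 3
3 + 3 + 2 + 2 + 2
2 + 2 + 2 + 2 + 2 + 2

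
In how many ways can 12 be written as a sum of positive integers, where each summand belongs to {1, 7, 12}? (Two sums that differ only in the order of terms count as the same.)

3

Enumerating:
12
7 + 1 + 1 + 1 + 1 + 1
1 + 1 + 1 + 1 + 1 + 1 + 1 + 1 + 1 + 1 + 1 + 1
Counting gives 3.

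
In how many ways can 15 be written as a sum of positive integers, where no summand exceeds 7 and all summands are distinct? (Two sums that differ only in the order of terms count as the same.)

8

They are:
7+6+2
7+5+3
7+5+2+1
7+4+3+1
6+5+4
6+5+3+1
6+4+3+2
5+4+3+2+1
That's 8 in total.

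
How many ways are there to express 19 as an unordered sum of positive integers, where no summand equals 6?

389

A full systematic count gives 389.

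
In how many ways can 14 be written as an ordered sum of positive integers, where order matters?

The number of compositions of n is 2^(n−1); here 2^13 = 8192.

8192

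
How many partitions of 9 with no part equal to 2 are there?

The partitions of 9 that satisfy the conditions:
9
1 + 8
1 + 1 + 7
3 + 6
1 + 1 + 1 + 6
4 + 5
1 + 3 + 5
1 + 1 + 1 + 1 + 5
1 + 4 + 4
1 + 1 + 3 + 4
1 + 1 + 1 + 1 + 1 + 4
3 + 3 + 3
1 + 1 + 1 + 3 + 3
1 + 1 + 1 + 1 + 1 + 1 + 3
1 + 1 + 1 + 1 + 1 + 1 + 1 + 1 + 1

15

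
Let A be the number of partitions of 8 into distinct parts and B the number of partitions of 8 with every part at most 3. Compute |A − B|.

4

Partitions of 8 into distinct parts: 6.
Partitions of 8 with every part at most 3: 10.
|6 − 10| = 4.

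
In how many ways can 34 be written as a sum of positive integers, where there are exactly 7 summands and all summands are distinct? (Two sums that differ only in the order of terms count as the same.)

11

Listing the qualifying partitions of 34:
13+6+5+4+3+2+1
12+7+5+4+3+2+1
11+8+5+4+3+2+1
11+7+6+4+3+2+1
10+9+5+4+3+2+1
10+8+6+4+3+2+1
10+7+6+5+3+2+1
9+8+7+4+3+2+1
9+8+6+5+3+2+1
9+7+6+5+4+2+1
8+7+6+5+4+3+1
Counting gives 11.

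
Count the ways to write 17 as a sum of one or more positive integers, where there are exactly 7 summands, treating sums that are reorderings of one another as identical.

38

There are too many to list fully; the first 12 (by largest part) are:
11 + 1 + 1 + 1 + 1 + 1 + 1
10 + 2 + 1 + 1 + 1 + 1 + 1
9 + 3 + 1 + 1 + 1 + 1 + 1
9 + 2 + 2 + 1 + 1 + 1 + 1
8 + 4 + 1 + 1 + 1 + 1 + 1
8 + 3 + 2 + 1 + 1 + 1 + 1
8 + 2 + 2 + 2 + 1 + 1 + 1
7 + 5 + 1 + 1 + 1 + 1 + 1
7 + 4 + 2 + 1 + 1 + 1 + 1
7 + 3 + 3 + 1 + 1 + 1 + 1
7 + 3 + 2 + 2 + 1 + 1 + 1
7 + 2 + 2 + 2 + 2 + 1 + 1
…and 26 more, for 38 total.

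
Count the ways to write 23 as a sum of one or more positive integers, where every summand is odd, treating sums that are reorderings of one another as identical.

104

A full systematic count gives 104.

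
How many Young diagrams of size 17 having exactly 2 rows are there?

8

Enumerating:
16,1
15,2
14,3
13,4
12,5
11,6
10,7
9,8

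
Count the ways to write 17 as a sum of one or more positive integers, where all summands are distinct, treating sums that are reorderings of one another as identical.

A partial list (first 12 by largest part):
17
1+16
2+15
3+14
1+2+14
4+13
1+3+13
5+12
1+4+12
2+3+12
6+11
1+5+11
…and 26 more, for 38 total.

38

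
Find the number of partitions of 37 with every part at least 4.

427

A full systematic count gives 427.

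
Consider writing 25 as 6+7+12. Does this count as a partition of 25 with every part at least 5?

Yes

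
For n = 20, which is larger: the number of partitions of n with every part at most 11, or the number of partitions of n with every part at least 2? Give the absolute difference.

Partitions of 20 with every part at most 11: 560.
Partitions of 20 with every part at least 2: 137.
|560 − 137| = 423.

423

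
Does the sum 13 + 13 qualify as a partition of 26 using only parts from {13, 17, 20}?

Yes

The parts sum to 26, and the condition 'each summand belongs to {13, 17, 20}' holds.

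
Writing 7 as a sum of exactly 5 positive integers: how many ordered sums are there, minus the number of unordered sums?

13

Ordered (compositions into 5 parts): C(6,4) = 15.
Partitions of 7 into exactly 5 parts: 2.
Difference: 15 − 2 = 13.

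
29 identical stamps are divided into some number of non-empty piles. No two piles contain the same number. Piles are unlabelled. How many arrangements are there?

A full systematic count gives 256.

256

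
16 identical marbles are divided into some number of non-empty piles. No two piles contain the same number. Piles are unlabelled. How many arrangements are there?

32

There are too many to list fully; the first 12 (by largest part) are:
16
15+1
14+2
13+3
13+2+1
12+4
12+3+1
11+5
11+4+1
11+3+2
10+6
10+5+1
…and 20 more, for 32 total.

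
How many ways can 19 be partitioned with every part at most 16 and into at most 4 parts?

Direct enumeration gives 90 partitions.

90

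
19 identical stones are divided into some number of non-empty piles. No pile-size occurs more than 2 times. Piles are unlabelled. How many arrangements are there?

A full systematic count gives 163.

163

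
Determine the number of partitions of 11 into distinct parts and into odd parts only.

2

Enumerating:
11
7, 3, 1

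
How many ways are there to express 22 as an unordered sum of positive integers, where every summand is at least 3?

73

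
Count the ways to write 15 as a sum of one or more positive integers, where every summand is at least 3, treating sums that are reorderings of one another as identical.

The partitions of 15 that satisfy the conditions:
15
12+3
11+4
10+5
9+6
9+3+3
8+7
8+4+3
7+5+3
7+4+4
6+6+3
6+5+4
6+3+3+3
5+5+5
5+4+3+3
4+4+4+3
3+3+3+3+3

17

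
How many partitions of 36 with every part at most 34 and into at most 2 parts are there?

17

The partitions of 36 that satisfy the conditions:
34,2
33,3
32,4
31,5
30,6
29,7
28,8
27,9
26,10
25,11
24,12
23,13
22,14
21,15
20,16
19,17
18,18
That's 17 in total.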